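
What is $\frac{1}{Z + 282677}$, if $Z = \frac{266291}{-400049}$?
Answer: $\frac{400049}{113084384882} \approx 3.5376 \cdot 10^{-6}$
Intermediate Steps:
$Z = - \frac{266291}{400049}$ ($Z = 266291 \left(- \frac{1}{400049}\right) = - \frac{266291}{400049} \approx -0.66565$)
$\frac{1}{Z + 282677} = \frac{1}{- \frac{266291}{400049} + 282677} = \frac{1}{\frac{113084384882}{400049}} = \frac{400049}{113084384882}$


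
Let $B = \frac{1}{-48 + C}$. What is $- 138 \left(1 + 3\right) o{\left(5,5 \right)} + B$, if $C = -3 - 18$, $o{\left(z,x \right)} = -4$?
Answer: $\frac{152351}{69} \approx 2208.0$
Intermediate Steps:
$C = -21$ ($C = -3 - 18 = -21$)
$B = - \frac{1}{69}$ ($B = \frac{1}{-48 - 21} = \frac{1}{-69} = - \frac{1}{69} \approx -0.014493$)
$- 138 \left(1 + 3\right) o{\left(5,5 \right)} + B = - 138 \left(1 + 3\right) \left(-4\right) - \frac{1}{69} = - 138 \cdot 4 \left(-4\right) - \frac{1}{69} = \left(-138\right) \left(-16\right) - \frac{1}{69} = 2208 - \frac{1}{69} = \frac{152351}{69}$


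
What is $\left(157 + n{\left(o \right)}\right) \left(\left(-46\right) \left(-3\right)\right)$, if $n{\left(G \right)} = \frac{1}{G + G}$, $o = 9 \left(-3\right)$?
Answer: $\frac{194971}{9} \approx 21663.0$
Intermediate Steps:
$o = -27$
$n{\left(G \right)} = \frac{1}{2 G}$
$\left(157 + n{\left(o \right)}\right) \left(\left(-46\right) \left(-3\right)\right) = \left(157 + \frac{1}{2 \left(-27\right)}\right) \left(\left(-46\right) \left(-3\right)\right) = \left(157 + \frac{1}{2} \left(- \frac{1}{27}\right)\right) 138 = \left(157 - \frac{1}{54}\right) 138 = \frac{8477}{54} \cdot 138 = \frac{194971}{9}$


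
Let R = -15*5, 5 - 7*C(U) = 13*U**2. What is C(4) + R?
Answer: -104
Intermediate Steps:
C(U) = 5/7 - 13*U**2/7
R = -75 (R = -1*75 = -75)
C(4) + R = (5/7 - 13/7*4**2) - 75 = (5/7 - 13/7*16) - 75 = (5/7 - 208/7) - 75 = -29 - 75 = -104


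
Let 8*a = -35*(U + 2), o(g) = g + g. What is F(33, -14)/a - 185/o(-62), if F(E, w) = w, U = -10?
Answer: 677/620 ≈ 1.0919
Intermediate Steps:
o(g) = 2*g
a = 35 (a = (-35*(-10 + 2))/8 = (-35*(-8))/8 = (⅛)*280 = 35)
F(33, -14)/a - 185/o(-62) = -14/35 - 185/(2*(-62)) = -14*1/35 - 185/(-124) = -⅖ - 185*(-1/124) = -⅖ + 185/124 = 677/620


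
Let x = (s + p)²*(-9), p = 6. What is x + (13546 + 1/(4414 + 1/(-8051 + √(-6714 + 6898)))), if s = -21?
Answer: 14549673202676420092/1262882815429905 + 2*√46/1262882815429905 ≈ 11521.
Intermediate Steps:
x = -2025 (x = (-21 + 6)²*(-9) = (-15)²*(-9) = 225*(-9) = -2025)
x + (13546 + 1/(4414 + 1/(-8051 + √(-6714 + 6898)))) = -2025 + (13546 + 1/(4414 + 1/(-8051 + √(-6714 + 6898)))) = -2025 + (13546 + 1/(4414 + 1/(-8051 + √184))) = -2025 + (13546 + 1/(4414 + 1/(-8051 + 2*√46))) = 11521 + 1/(4414 + 1/(-8051 + 2*√46))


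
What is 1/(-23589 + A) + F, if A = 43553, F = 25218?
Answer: 503452153/19964 ≈ 25218.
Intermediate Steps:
1/(-23589 + A) + F = 1/(-23589 + 43553) + 25218 = 1/19964 + 25218 = 503452153/19964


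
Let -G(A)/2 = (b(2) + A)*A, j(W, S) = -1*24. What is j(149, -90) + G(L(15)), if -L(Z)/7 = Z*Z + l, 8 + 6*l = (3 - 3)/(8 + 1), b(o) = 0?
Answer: -44123834/9 ≈ -4.9026e+6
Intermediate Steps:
j(W, S) = -24
l = -4/3 (l = -4/3 + ((3 - 3)/(8 + 1))/6 = -4/3 + (0/9)/6 = -4/3 + (0*(1/9))/6 = -4/3 + (1/6)*0 = -4/3 + 0 = -4/3 ≈ -1.3333)
L(Z) = 28/3 - 7*Z**2 (L(Z) = -7*(Z*Z - 4/3) = -7*(Z**2 - 4/3) = -7*(-4/3 + Z**2) = 28/3 - 7*Z**2)
G(A) = -2*A**2 (G(A) = -2*(0 + A)*A = -2*A*A = -2*A**2)
j(149, -90) + G(L(15)) = -24 - 2*(28/3 - 7*15**2)**2 = -24 - 2*(28/3 - 7*225)**2 = -24 - 2*(28/3 - 1575)**2 = -24 - 2*(-4697/3)**2 = -24 - 2*22061809/9 = -24 - 44123618/9 = -44123834/9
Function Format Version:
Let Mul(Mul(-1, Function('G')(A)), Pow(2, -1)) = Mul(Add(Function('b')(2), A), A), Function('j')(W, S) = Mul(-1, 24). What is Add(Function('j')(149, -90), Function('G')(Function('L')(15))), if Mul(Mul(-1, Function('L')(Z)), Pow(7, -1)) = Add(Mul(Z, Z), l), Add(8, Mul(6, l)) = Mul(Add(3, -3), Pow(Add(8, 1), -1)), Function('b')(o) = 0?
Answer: Rational(-44123834, 9) ≈ -4.9026e+6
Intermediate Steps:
Function('j')(W, S) = -24
l = Rational(-4, 3) (l = Add(Rational(-4, 3), Mul(Rational(1, 6), Mul(Add(3, -3), Pow(Add(8, 1), -1)))) = Add(Rational(-4, 3), Mul(Rational(1, 6), Mul(0, Pow(9, -1)))) = Add(Rational(-4, 3), Mul(Rational(1, 6), Mul(0, Rational(1, 9)))) = Add(Rational(-4, 3), Mul(Rational(1, 6), 0)) = Add(Rational(-4, 3), 0) = Rational(-4, 3) ≈ -1.3333)
Function('L')(Z) = Add(Rational(28, 3), Mul(-7, Pow(Z, 2))) (Function('L')(Z) = Mul(-7, Add(Mul(Z, Z), Rational(-4, 3))) = Mul(-7, Add(Pow(Z, 2), Rational(-4, 3))) = Mul(-7, Add(Rational(-4, 3), Pow(Z, 2))) = Add(Rational(28, 3), Mul(-7, Pow(Z, 2))))
Function('G')(A) = Mul(-2, Pow(A, 2)) (Function('G')(A) = Mul(-2, Mul(Add(0, A), A)) = Mul(-2, Mul(A, A)) = Mul(-2, Pow(A, 2)))
Add(Function('j')(149, -90), Function('G')(Function('L')(15))) = Add(-24, Mul(-2, Pow(Add(Rational(28, 3), Mul(-7, Pow(15, 2))), 2))) = Add(-24, Mul(-2, Pow(Add(Rational(28, 3), Mul(-7, 225)), 2))) = Add(-24, Mul(-2, Pow(Add(Rational(28, 3), -1575), 2))) = Add(-24, Mul(-2, Pow(Rational(-4697, 3), 2))) = Add(-24, Mul(-2, Rational(22061809, 9))) = Add(-24, Rational(-44123618, 9)) = Rational(-44123834, 9)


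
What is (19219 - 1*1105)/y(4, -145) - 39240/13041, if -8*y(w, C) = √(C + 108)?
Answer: -4360/1449 + 144912*I*√37/37 ≈ -3.009 + 23823.0*I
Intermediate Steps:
y(w, C) = -√(108 + C)/8 (y(w, C) = -√(C + 108)/8 = -√(108 + C)/8)
(19219 - 1*1105)/y(4, -145) - 39240/13041 = (19219 - 1*1105)/((-√(108 - 145)/8)) - 39240/13041 = (19219 - 1105)/((-I*√37/8)) - 39240*1/13041 = 18114/((-I*√37/8)) - 4360/1449 = 18114*(8*I*√37/37) - 4360/1449 = 144912*I*√37/37 - 4360/1449 = -4360/1449 + 144912*I*√37/37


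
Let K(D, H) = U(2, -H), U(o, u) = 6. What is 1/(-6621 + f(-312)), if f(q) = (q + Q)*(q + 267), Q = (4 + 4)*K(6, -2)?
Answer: 1/5259 ≈ 0.00019015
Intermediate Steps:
K(D, H) = 6
Q = 48 (Q = (4 + 4)*6 = 8*6 = 48)
f(q) = (48 + q)*(267 + q) (f(q) = (q + 48)*(q + 267) = (48 + q)*(267 + q))
1/(-6621 + f(-312)) = 1/(-6621 + (12816 + (-312)² + 315*(-312))) = 1/(-6621 + (12816 + 97344 - 98280)) = 1/(-6621 + 11880) = 1/5259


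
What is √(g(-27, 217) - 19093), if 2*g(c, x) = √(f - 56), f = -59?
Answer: √(-76372 + 2*I*√115)/2 ≈ 0.019402 + 138.18*I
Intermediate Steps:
g(c, x) = I*√115/2 (g(c, x) = √(-59 - 56)/2 = √(-115)/2 = (I*√115)/2 = I*√115/2)
√(g(-27, 217) - 19093) = √(I*√115/2 - 19093) = √(-19093 + I*√115/2)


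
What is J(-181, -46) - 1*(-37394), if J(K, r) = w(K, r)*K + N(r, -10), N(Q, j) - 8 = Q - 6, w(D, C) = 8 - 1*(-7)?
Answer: 34635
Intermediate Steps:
w(D, C) = 15 (w(D, C) = 8 + 7 = 15)
N(Q, j) = 2 + Q (N(Q, j) = 8 + (Q - 6) = 8 + (-6 + Q) = 2 + Q)
J(K, r) = 2 + r + 15*K (J(K, r) = 15*K + (2 + r) = 2 + r + 15*K)
J(-181, -46) - 1*(-37394) = (2 - 46 + 15*(-181)) - 1*(-37394) = (2 - 46 - 2715) + 37394 = -2759 + 37394 = 34635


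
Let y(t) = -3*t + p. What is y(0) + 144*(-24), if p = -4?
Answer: -3460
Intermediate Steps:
y(t) = -4 - 3*t (y(t) = -3*t - 4 = -4 - 3*t)
y(0) + 144*(-24) = (-4 - 3*0) + 144*(-24) = (-4 + 0) - 3456 = -4 - 3456 = -3460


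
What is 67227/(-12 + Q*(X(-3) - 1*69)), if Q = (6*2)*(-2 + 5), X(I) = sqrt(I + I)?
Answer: -582634/21659 - 67227*I*sqrt(6)/173272 ≈ -26.9 - 0.95037*I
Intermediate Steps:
X(I) = sqrt(2)*sqrt(I) (X(I) = sqrt(2*I) = sqrt(2)*sqrt(I))
Q = 36 (Q = 12*3 = 36)
67227/(-12 + Q*(X(-3) - 1*69)) = 67227/(-12 + 36*(sqrt(2)*sqrt(-3) - 1*69)) = 67227/(-12 + 36*(sqrt(2)*(I*sqrt(3)) - 69)) = 67227/(-12 + 36*(I*sqrt(6) - 69)) = 67227/(-12 + 36*(-69 + I*sqrt(6))) = 67227/(-12 + (-2484 + 36*I*sqrt(6))) = 67227/(-2496 + 36*I*sqrt(6))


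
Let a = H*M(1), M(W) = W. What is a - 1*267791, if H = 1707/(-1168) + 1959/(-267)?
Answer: -27838324659/103952 ≈ -2.6780e+5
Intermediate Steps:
H = -914627/103952 (H = 1707*(-1/1168) + 1959*(-1/267) = -1707/1168 - 653/89 = -914627/103952 ≈ -8.7986)
a = -914627/103952 (a = -914627/103952*1 = -914627/103952 ≈ -8.7986)
a - 1*267791 = -914627/103952 - 1*267791 = -914627/103952 - 267791 = -27838324659/103952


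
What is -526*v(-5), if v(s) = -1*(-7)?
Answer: -3682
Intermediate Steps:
v(s) = 7
-526*v(-5) = -526*7 = -3682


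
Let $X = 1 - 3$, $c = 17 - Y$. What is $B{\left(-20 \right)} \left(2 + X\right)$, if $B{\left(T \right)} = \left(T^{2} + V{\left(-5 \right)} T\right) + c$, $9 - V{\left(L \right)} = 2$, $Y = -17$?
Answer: $0$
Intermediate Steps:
$V{\left(L \right)} = 7$ ($V{\left(L \right)} = 9 - 2 = 7$)
$c = 34$ ($c = 17 - -17 = 17 + 17 = 34$)
$X = -2$
$B{\left(T \right)} = 34 + T^{2} + 7 T$ ($B{\left(T \right)} = \left(T^{2} + 7 T\right) + 34 = 34 + T^{2} + 7 T$)
$B{\left(-20 \right)} \left(2 + X\right) = \left(34 + \left(-20\right)^{2} + 7 \left(-20\right)\right) \left(2 - 2\right) = \left(34 + 400 - 140\right) 0 = 294 \cdot 0 = 0$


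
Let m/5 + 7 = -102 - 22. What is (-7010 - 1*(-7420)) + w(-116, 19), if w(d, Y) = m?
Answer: -245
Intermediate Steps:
m = -655 (m = -35 + 5*(-102 - 22) = -35 + 5*(-124) = -35 - 620 = -655)
w(d, Y) = -655
(-7010 - 1*(-7420)) + w(-116, 19) = (-7010 - 1*(-7420)) - 655 = (-7010 + 7420) - 655 = 410 - 655 = -245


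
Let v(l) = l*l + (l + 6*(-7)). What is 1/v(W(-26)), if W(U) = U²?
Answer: 1/457610 ≈ 2.1853e-6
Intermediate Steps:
v(l) = -42 + l + l² (v(l) = l² + (l - 42) = l² + (-42 + l) = -42 + l + l²)
1/v(W(-26)) = 1/(-42 + (-26)² + ((-26)²)²) = 1/(-42 + 676 + 676²) = 1/(-42 + 676 + 456976) = 1/457610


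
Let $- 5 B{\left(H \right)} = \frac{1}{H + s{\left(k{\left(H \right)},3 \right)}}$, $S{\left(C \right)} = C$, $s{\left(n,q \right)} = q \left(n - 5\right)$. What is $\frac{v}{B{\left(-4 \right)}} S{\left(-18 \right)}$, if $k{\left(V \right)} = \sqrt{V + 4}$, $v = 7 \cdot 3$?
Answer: $-35910$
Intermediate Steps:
$v = 21$
$k{\left(V \right)} = \sqrt{4 + V}$
$s{\left(n,q \right)} = q \left(-5 + n\right)$
$B{\left(H \right)} = - \frac{1}{5 \left(-15 + H + 3 \sqrt{4 + H}\right)}$ ($B{\left(H \right)} = - \frac{1}{5 \left(H + 3 \left(-5 + \sqrt{4 + H}\right)\right)} = - \frac{1}{5 \left(H + \left(-15 + 3 \sqrt{4 + H}\right)\right)} = - \frac{1}{5 \left(-15 + H + 3 \sqrt{4 + H}\right)}$)
$\frac{v}{B{\left(-4 \right)}} S{\left(-18 \right)} = \frac{21}{\left(-1\right) \frac{1}{-75 + 5 \left(-4\right) + 15 \sqrt{4 - 4}}} \left(-18\right) = \frac{21}{\left(-1\right) \frac{1}{-75 - 20 + 15 \sqrt{0}}} \left(-18\right) = \frac{21}{\left(-1\right) \frac{1}{-75 - 20 + 15 \cdot 0}} \left(-18\right) = \frac{21}{\left(-1\right) \frac{1}{-75 - 20 + 0}} \left(-18\right) = \frac{21}{\left(-1\right) \frac{1}{-95}} \left(-18\right) = \frac{21}{\left(-1\right) \left(- \frac{1}{95}\right)} \left(-18\right) = 21 \frac{1}{\frac{1}{95}} \left(-18\right) = 21 \cdot 95 \left(-18\right) = 1995 \left(-18\right) = -35910$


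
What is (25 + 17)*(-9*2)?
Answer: -756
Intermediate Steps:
(25 + 17)*(-9*2) = 42*(-18) = -756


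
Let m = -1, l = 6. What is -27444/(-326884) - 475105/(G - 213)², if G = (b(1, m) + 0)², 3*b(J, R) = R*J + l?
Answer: -3120350437401/292533721744 ≈ -10.667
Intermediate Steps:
b(J, R) = 2 + J*R/3 (b(J, R) = (R*J + 6)/3 = (J*R + 6)/3 = (6 + J*R)/3 = 2 + J*R/3)
G = 25/9 (G = ((2 + (⅓)*1*(-1)) + 0)² = ((2 - ⅓) + 0)² = (5/3 + 0)² = (5/3)² = 25/9 ≈ 2.7778)
-27444/(-326884) - 475105/(G - 213)² = -27444/(-326884) - 475105/(25/9 - 213)² = -27444*(-1/326884) - 475105/((-1892/9)²) = 6861/81721 - 475105/3579664/81 = 6861/81721 - 475105*81/3579664 = 6861/81721 - 38483505/3579664 = -3120350437401/292533721744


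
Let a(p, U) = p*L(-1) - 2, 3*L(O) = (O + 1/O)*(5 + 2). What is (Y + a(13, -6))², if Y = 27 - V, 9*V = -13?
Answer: 94864/81 ≈ 1171.2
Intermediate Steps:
V = -13/9 (V = (⅑)*(-13) = -13/9 ≈ -1.4444)
L(O) = 7*O/3 + 7/(3*O) (L(O) = ((O + 1/O)*(5 + 2))/3 = ((O + 1/O)*7)/3 = (7*O + 7/O)/3 = 7*O/3 + 7/(3*O))
Y = 256/9 (Y = 27 - 1*(-13/9) = 27 + 13/9 = 256/9 ≈ 28.444)
a(p, U) = -2 - 14*p/3 (a(p, U) = p*((7/3)*(1 + (-1)²)/(-1)) - 2 = p*((7/3)*(-1)*(1 + 1)) - 2 = p*((7/3)*(-1)*2) - 2 = p*(-14/3) - 2 = -14*p/3 - 2 = -2 - 14*p/3)
(Y + a(13, -6))² = (256/9 + (-2 - 14/3*13))² = (256/9 + (-2 - 182/3))² = (256/9 - 188/3)² = (-308/9)² = 94864/81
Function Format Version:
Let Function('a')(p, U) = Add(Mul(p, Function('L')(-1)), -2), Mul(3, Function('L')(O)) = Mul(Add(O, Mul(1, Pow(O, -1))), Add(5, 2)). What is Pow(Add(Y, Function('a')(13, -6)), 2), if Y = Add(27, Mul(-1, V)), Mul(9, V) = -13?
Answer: Rational(94864, 81) ≈ 1171.2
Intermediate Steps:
V = Rational(-13, 9) (V = Mul(Rational(1, 9), -13) = Rational(-13, 9) ≈ -1.4444)
Function('L')(O) = Add(Mul(Rational(7, 3), O), Mul(Rational(7, 3), Pow(O, -1))) (Function('L')(O) = Mul(Rational(1, 3), Mul(Add(O, Mul(1, Pow(O, -1))), Add(5, 2))) = Mul(Rational(1, 3), Mul(Add(O, Pow(O, -1)), 7)) = Mul(Rational(1, 3), Add(Mul(7, O), Mul(7, Pow(O, -1)))) = Add(Mul(Rational(7, 3), O), Mul(Rational(7, 3), Pow(O, -1))))
Y = Rational(256, 9) (Y = Add(27, Mul(-1, Rational(-13, 9))) = Add(27, Rational(13, 9)) = Rational(256, 9) ≈ 28.444)
Function('a')(p, U) = Add(-2, Mul(Rational(-14, 3), p)) (Function('a')(p, U) = Add(Mul(p, Mul(Rational(7, 3), Pow(-1, -1), Add(1, Pow(-1, 2)))), -2) = Add(Mul(p, Mul(Rational(7, 3), -1, Add(1, 1))), -2) = Add(Mul(p, Mul(Rational(7, 3), -1, 2)), -2) = Add(Mul(p, Rational(-14, 3)), -2) = Add(Mul(Rational(-14, 3), p), -2) = Add(-2, Mul(Rational(-14, 3), p)))
Pow(Add(Y, Function('a')(13, -6)), 2) = Pow(Add(Rational(256, 9), Add(-2, Mul(Rational(-14, 3), 13))), 2) = Pow(Add(Rational(256, 9), Add(-2, Rational(-182, 3))), 2) = Pow(Add(Rational(256, 9), Rational(-188, 3)), 2) = Pow(Rational(-308, 9), 2) = Rational(94864, 81)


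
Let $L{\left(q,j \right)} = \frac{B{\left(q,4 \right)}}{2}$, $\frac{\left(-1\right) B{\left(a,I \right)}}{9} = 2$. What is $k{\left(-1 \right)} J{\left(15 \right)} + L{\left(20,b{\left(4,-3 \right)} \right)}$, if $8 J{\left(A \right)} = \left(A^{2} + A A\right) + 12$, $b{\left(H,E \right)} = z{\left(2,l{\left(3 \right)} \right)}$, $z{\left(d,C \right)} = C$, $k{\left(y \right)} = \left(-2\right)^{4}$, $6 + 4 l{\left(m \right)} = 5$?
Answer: $915$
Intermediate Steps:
$l{\left(m \right)} = - \frac{1}{4}$ ($l{\left(m \right)} = - \frac{3}{2} + \frac{1}{4} \cdot 5 = - \frac{3}{2} + \frac{5}{4} = - \frac{1}{4}$)
$k{\left(y \right)} = 16$
$B{\left(a,I \right)} = -18$ ($B{\left(a,I \right)} = \left(-9\right) 2 = -18$)
$b{\left(H,E \right)} = - \frac{1}{4}$
$L{\left(q,j \right)} = -9$ ($L{\left(q,j \right)} = - \frac{18}{2} = \left(-18\right) \frac{1}{2} = -9$)
$J{\left(A \right)} = \frac{3}{2} + \frac{A^{2}}{4}$ ($J{\left(A \right)} = \frac{\left(A^{2} + A A\right) + 12}{8} = \frac{\left(A^{2} + A^{2}\right) + 12}{8} = \frac{2 A^{2} + 12}{8} = \frac{12 + 2 A^{2}}{8} = \frac{3}{2} + \frac{A^{2}}{4}$)
$k{\left(-1 \right)} J{\left(15 \right)} + L{\left(20,b{\left(4,-3 \right)} \right)} = 16 \left(\frac{3}{2} + \frac{15^{2}}{4}\right) - 9 = 16 \left(\frac{3}{2} + \frac{1}{4} \cdot 225\right) - 9 = 16 \left(\frac{3}{2} + \frac{225}{4}\right) - 9 = 16 \cdot \frac{231}{4} - 9 = 924 - 9 = 915$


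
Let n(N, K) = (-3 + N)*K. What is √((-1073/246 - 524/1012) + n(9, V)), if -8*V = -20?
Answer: 5*√1568086410/62238 ≈ 3.1813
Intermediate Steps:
V = 5/2 (V = -⅛*(-20) = 5/2 ≈ 2.5000)
n(N, K) = K*(-3 + N)
√((-1073/246 - 524/1012) + n(9, V)) = √((-1073/246 - 524/1012) + 5*(-3 + 9)/2) = √((-1073*1/246 - 524*1/1012) + (5/2)*6) = √((-1073/246 - 131/253) + 15) = √(-303695/62238 + 15) = √(629875/62238) = 5*√1568086410/62238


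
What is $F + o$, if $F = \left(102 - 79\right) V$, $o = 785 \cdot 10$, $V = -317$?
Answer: $559$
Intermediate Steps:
$o = 7850$
$F = -7291$ ($F = \left(102 - 79\right) \left(-317\right) = 23 \left(-317\right) = -7291$)
$F + o = -7291 + 7850 = 559$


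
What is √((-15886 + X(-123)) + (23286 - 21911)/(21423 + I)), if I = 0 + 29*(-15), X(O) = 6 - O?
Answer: I*√1593404243/318 ≈ 125.53*I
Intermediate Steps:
I = -435 (I = 0 - 435 = -435)
√((-15886 + X(-123)) + (23286 - 21911)/(21423 + I)) = √((-15886 + (6 - 1*(-123))) + (23286 - 21911)/(21423 - 435)) = √((-15886 + (6 + 123)) + 1375/20988) = √((-15886 + 129) + 1375*(1/20988)) = √(-15757 + 125/1908) = √(-30064231/1908) = I*√1593404243/318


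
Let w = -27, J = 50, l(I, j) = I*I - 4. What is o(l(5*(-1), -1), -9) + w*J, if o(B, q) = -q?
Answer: -1341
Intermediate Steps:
l(I, j) = -4 + I² (l(I, j) = I² - 4 = -4 + I²)
o(l(5*(-1), -1), -9) + w*J = -1*(-9) - 27*50 = 9 - 1350 = -1341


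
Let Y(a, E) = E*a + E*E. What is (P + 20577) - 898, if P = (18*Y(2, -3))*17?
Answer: 20597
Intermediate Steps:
Y(a, E) = E**2 + E*a (Y(a, E) = E*a + E**2 = E**2 + E*a)
P = 918 (P = (18*(-3*(-3 + 2)))*17 = (18*(-3*(-1)))*17 = (18*3)*17 = 54*17 = 918)
(P + 20577) - 898 = (918 + 20577) - 898 = 21495 - 898 = 20597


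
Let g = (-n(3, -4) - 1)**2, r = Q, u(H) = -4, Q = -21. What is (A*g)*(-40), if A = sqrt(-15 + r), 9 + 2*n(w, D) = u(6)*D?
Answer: -4860*I ≈ -4860.0*I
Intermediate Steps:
r = -21
n(w, D) = -9/2 - 2*D (n(w, D) = -9/2 + (-4*D)/2 = -9/2 - 2*D)
A = 6*I (A = sqrt(-15 - 21) = sqrt(-36) = 6*I ≈ 6.0*I)
g = 81/4 (g = (-(-9/2 - 2*(-4)) - 1)**2 = (-(-9/2 + 8) - 1)**2 = (-1*7/2 - 1)**2 = (-7/2 - 1)**2 = (-9/2)**2 = 81/4 ≈ 20.250)
(A*g)*(-40) = ((6*I)*(81/4))*(-40) = (243*I/2)*(-40) = -4860*I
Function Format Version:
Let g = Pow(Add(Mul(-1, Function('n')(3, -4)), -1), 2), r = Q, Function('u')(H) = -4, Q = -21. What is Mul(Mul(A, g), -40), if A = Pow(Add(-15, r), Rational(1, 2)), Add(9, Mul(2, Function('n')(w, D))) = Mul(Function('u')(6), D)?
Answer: Mul(-4860, I) ≈ Mul(-4860.0, I)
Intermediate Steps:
r = -21
Function('n')(w, D) = Add(Rational(-9, 2), Mul(-2, D)) (Function('n')(w, D) = Add(Rational(-9, 2), Mul(Rational(1, 2), Mul(-4, D))) = Add(Rational(-9, 2), Mul(-2, D)))
A = Mul(6, I) (A = Pow(Add(-15, -21), Rational(1, 2)) = Pow(-36, Rational(1, 2)) = Mul(6, I) ≈ Mul(6.0000, I))
g = Rational(81, 4) (g = Pow(Add(Mul(-1, Add(Rational(-9, 2), Mul(-2, -4))), -1), 2) = Pow(Add(Mul(-1, Add(Rational(-9, 2), 8)), -1), 2) = Pow(Add(Mul(-1, Rational(7, 2)), -1), 2) = Pow(Add(Rational(-7, 2), -1), 2) = Pow(Rational(-9, 2), 2) = Rational(81, 4) ≈ 20.250)
Mul(Mul(A, g), -40) = Mul(Mul(Mul(6, I), Rational(81, 4)), -40) = Mul(Mul(Rational(243, 2), I), -40) = Mul(-4860, I)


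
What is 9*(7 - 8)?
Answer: -9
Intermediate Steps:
9*(7 - 8) = 9*(-1) = -9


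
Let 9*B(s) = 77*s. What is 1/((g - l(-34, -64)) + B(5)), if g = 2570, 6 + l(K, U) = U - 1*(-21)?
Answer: 9/23956 ≈ 0.00037569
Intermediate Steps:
l(K, U) = 15 + U (l(K, U) = -6 + (U - 1*(-21)) = -6 + (U + 21) = -6 + (21 + U) = 15 + U)
B(s) = 77*s/9 (B(s) = (77*s)/9 = 77*s/9)
1/((g - l(-34, -64)) + B(5)) = 1/((2570 - (15 - 64)) + (77/9)*5) = 1/((2570 - 1*(-49)) + 385/9) = 1/((2570 + 49) + 385/9) = 1/(2619 + 385/9) = 1/(23956/9) = 9/23956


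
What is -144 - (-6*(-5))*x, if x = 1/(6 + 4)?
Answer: -147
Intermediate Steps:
x = ⅒ (x = 1/10 = ⅒ ≈ 0.10000)
-144 - (-6*(-5))*x = -144 - (-6*(-5))/10 = -144 - 30/10 = -144 - 1*3 = -144 - 3 = -147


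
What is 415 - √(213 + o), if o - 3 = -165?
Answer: 415 - √51 ≈ 407.86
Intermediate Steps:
o = -162 (o = 3 - 165 = -162)
415 - √(213 + o) = 415 - √(213 - 162) = 415 - √51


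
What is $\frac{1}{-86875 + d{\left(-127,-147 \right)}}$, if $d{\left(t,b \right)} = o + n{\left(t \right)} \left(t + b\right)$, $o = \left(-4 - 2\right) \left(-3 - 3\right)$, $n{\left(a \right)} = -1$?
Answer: $- \frac{1}{86565} \approx -1.1552 \cdot 10^{-5}$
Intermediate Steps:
$o = 36$ ($o = \left(-6\right) \left(-6\right) = 36$)
$d{\left(t,b \right)} = 36 - b - t$ ($d{\left(t,b \right)} = 36 - \left(t + b\right) = 36 - \left(b + t\right) = 36 - b - t$)
$\frac{1}{-86875 + d{\left(-127,-147 \right)}} = \frac{1}{-86875 - -310} = \frac{1}{-86875 + \left(36 + 147 + 127\right)} = \frac{1}{-86875 + 310} = \frac{1}{-86565} = - \frac{1}{86565}$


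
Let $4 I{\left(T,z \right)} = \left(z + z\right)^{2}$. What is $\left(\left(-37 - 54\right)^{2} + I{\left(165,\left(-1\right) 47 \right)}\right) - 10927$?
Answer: $-437$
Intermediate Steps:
$I{\left(T,z \right)} = z^{2}$ ($I{\left(T,z \right)} = \frac{\left(z + z\right)^{2}}{4} = \frac{\left(2 z\right)^{2}}{4} = \frac{4 z^{2}}{4} = z^{2}$)
$\left(\left(-37 - 54\right)^{2} + I{\left(165,\left(-1\right) 47 \right)}\right) - 10927 = \left(\left(-37 - 54\right)^{2} + \left(\left(-1\right) 47\right)^{2}\right) - 10927 = \left(\left(-91\right)^{2} + \left(-47\right)^{2}\right) - 10927 = \left(8281 + 2209\right) - 10927 = 10490 - 10927 = -437$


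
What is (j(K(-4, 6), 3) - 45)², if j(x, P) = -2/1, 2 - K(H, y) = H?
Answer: 2209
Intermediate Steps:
K(H, y) = 2 - H
j(x, P) = -2 (j(x, P) = -2*1 = -2)
(j(K(-4, 6), 3) - 45)² = (-2 - 45)² = (-47)² = 2209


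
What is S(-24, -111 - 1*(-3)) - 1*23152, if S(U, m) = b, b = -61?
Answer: -23213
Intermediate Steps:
S(U, m) = -61
S(-24, -111 - 1*(-3)) - 1*23152 = -61 - 1*23152 = -61 - 23152 = -23213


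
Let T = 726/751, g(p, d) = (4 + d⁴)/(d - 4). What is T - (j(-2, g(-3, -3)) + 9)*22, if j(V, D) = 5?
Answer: -230582/751 ≈ -307.03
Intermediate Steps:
g(p, d) = (4 + d⁴)/(-4 + d)
T = 726/751 (T = 726*(1/751) = 726/751 ≈ 0.96671)
T - (j(-2, g(-3, -3)) + 9)*22 = 726/751 - (5 + 9)*22 = 726/751 - 14*22 = 726/751 - 1*308 = 726/751 - 308 = -230582/751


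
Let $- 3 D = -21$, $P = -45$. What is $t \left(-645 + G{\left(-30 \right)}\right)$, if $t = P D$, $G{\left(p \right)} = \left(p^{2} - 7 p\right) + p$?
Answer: $-137025$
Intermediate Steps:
$D = 7$ ($D = \left(- \frac{1}{3}\right) \left(-21\right) = 7$)
$G{\left(p \right)} = p^{2} - 6 p$
$t = -315$ ($t = \left(-45\right) 7 = -315$)
$t \left(-645 + G{\left(-30 \right)}\right) = - 315 \left(-645 - 30 \left(-6 - 30\right)\right) = - 315 \left(-645 - -1080\right) = - 315 \left(-645 + 1080\right) = \left(-315\right) 435 = -137025$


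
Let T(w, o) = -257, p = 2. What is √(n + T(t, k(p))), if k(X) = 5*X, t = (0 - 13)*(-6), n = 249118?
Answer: √248861 ≈ 498.86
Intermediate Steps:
t = 78 (t = -13*(-6) = 78)
√(n + T(t, k(p))) = √(249118 - 257) = √248861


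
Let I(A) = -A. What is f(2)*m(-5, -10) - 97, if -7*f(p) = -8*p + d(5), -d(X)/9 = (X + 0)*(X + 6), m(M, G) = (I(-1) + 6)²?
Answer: 3480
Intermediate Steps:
m(M, G) = 49 (m(M, G) = (-1*(-1) + 6)² = (1 + 6)² = 7² = 49)
d(X) = -9*X*(6 + X) (d(X) = -9*(X + 0)*(X + 6) = -9*X*(6 + X))
f(p) = 495/7 + 8*p/7 (f(p) = -(-8*p - 9*5*(6 + 5))/7 = -(-8*p - 9*5*11)/7 = -(-8*p - 495)/7 = -(-495 - 8*p)/7 = 495/7 + 8*p/7)
f(2)*m(-5, -10) - 97 = (495/7 + (8/7)*2)*49 - 97 = (495/7 + 16/7)*49 - 97 = 73*49 - 97 = 3577 - 97 = 3480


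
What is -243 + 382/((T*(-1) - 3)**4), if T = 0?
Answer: -19301/81 ≈ -238.28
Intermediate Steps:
-243 + 382/((T*(-1) - 3)**4) = -243 + 382/((0*(-1) - 3)**4) = -243 + 382/((0 - 3)**4) = -243 + 382/((-3)**4) = -243 + 382/81 = -19301/81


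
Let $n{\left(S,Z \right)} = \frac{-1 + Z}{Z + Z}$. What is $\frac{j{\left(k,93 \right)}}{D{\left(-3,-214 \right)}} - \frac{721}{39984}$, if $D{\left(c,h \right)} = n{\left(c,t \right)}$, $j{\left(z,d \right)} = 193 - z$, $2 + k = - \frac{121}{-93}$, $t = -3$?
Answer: $\frac{51444791}{177072} \approx 290.53$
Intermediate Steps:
$k = - \frac{65}{93}$ ($k = -2 - \frac{121}{-93} = -2 - - \frac{121}{93} = -2 + \frac{121}{93} = - \frac{65}{93} \approx -0.69893$)
$n{\left(S,Z \right)} = \frac{-1 + Z}{2 Z}$
$D{\left(c,h \right)} = \frac{2}{3}$ ($D{\left(c,h \right)} = \frac{-1 - 3}{2 \left(-3\right)} = \frac{1}{2} \left(- \frac{1}{3}\right) \left(-4\right) = \frac{2}{3}$)
$\frac{j{\left(k,93 \right)}}{D{\left(-3,-214 \right)}} - \frac{721}{39984} = \frac{193 - - \frac{65}{93}}{\frac{2}{3}} - \frac{721}{39984} = \left(193 + \frac{65}{93}\right) \frac{3}{2} - \frac{103}{5712} = \frac{18014}{93} \cdot \frac{3}{2} - \frac{103}{5712} = \frac{9007}{31} - \frac{103}{5712} = \frac{51444791}{177072}$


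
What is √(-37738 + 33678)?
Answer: 2*I*√1015 ≈ 63.718*I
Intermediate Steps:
√(-37738 + 33678) = √(-4060) = 2*I*√1015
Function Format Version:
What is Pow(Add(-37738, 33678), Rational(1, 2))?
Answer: Mul(2, I, Pow(1015, Rational(1, 2))) ≈ Mul(63.718, I)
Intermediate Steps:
Pow(Add(-37738, 33678), Rational(1, 2)) = Pow(-4060, Rational(1, 2)) = Mul(2, I, Pow(1015, Rational(1, 2)))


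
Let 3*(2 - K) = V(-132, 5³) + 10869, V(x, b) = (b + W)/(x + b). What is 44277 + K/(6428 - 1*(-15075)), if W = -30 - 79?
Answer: 19993778926/451563 ≈ 44277.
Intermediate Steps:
W = -109
V(x, b) = (-109 + b)/(b + x) (V(x, b) = (b - 109)/(x + b) = (-109 + b)/(b + x))
K = -76025/21 (K = 2 - ((-109 + 5³)/(5³ - 132) + 10869)/3 = 2 - ((-109 + 125)/(125 - 132) + 10869)/3 = 2 - (16/(-7) + 10869)/3 = 2 - (-⅐*16 + 10869)/3 = 2 - (-16/7 + 10869)/3 = 2 - ⅓*76067/7 = 2 - 76067/21 = -76025/21 ≈ -3620.2)
44277 + K/(6428 - 1*(-15075)) = 44277 - 76025/(21*(6428 - 1*(-15075))) = 44277 - 76025/(21*(6428 + 15075)) = 44277 - 76025/21/21503 = 44277 - 76025/21*1/21503 = 44277 - 76025/451563 = 19993778926/451563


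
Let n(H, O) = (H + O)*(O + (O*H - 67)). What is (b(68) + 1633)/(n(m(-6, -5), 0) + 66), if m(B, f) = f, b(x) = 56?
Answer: 1689/401 ≈ 4.2120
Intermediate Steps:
n(H, O) = (H + O)*(-67 + O + H*O) (n(H, O) = (H + O)*(O + (H*O - 67)) = (H + O)*(O + (-67 + H*O)) = (H + O)*(-67 + O + H*O))
(b(68) + 1633)/(n(m(-6, -5), 0) + 66) = (56 + 1633)/((0**2 - 67*(-5) - 67*0 - 5*0 - 5*0**2 + 0*(-5)**2) + 66) = 1689/((0 + 335 + 0 + 0 - 5*0 + 0*25) + 66) = 1689/((0 + 335 + 0 + 0 + 0 + 0) + 66) = 1689/(335 + 66) = 1689/401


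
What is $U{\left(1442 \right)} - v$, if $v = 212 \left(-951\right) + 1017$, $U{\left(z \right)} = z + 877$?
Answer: $202914$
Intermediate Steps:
$U{\left(z \right)} = 877 + z$
$v = -200595$ ($v = -201612 + 1017 = -200595$)
$U{\left(1442 \right)} - v = \left(877 + 1442\right) - -200595 = 2319 + 200595 = 202914$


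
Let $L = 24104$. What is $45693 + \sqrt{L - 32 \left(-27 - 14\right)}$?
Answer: $45693 + 6 \sqrt{706} \approx 45852.0$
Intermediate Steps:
$45693 + \sqrt{L - 32 \left(-27 - 14\right)} = 45693 + \sqrt{24104 - 32 \left(-27 - 14\right)} = 45693 + \sqrt{24104 - -1312} = 45693 + \sqrt{24104 + 1312} = 45693 + \sqrt{25416} = 45693 + 6 \sqrt{706}$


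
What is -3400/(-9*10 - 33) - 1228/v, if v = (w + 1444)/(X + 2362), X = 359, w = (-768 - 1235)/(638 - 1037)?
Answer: -162019558276/71113557 ≈ -2278.3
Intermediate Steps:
w = 2003/399 (w = -2003/(-399) = -2003*(-1/399) = 2003/399 ≈ 5.0201)
v = 578159/1085679 (v = (2003/399 + 1444)/(359 + 2362) = (578159/399)/2721 = (578159/399)*(1/2721) = 578159/1085679 ≈ 0.53253)
-3400/(-9*10 - 33) - 1228/v = -3400/(-9*10 - 33) - 1228/578159/1085679 = -3400/(-90 - 33) - 1228*1085679/578159 = -3400/(-123) - 1333213812/578159 = -3400*(-1/123) - 1333213812/578159 = 3400/123 - 1333213812/578159 = -162019558276/71113557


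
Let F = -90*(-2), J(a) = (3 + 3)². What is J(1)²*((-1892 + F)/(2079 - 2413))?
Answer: 1109376/167 ≈ 6643.0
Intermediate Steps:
J(a) = 36 (J(a) = 6² = 36)
F = 180
J(1)²*((-1892 + F)/(2079 - 2413)) = 36²*((-1892 + 180)/(2079 - 2413)) = 1296*(-1712/(-334)) = 1296*(-1712*(-1/334)) = 1296*(856/167) = 1109376/167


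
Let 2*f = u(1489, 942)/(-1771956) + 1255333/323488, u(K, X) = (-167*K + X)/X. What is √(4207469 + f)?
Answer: √1643303055068281955900146043581/624954311784 ≈ 2051.2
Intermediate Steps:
u(K, X) = (X - 167*K)/X
f = 261932509415083/134990131345344 (f = (((942 - 167*1489)/942)/(-1771956) + 1255333/323488)/2 = (((942 - 248663)/942)*(-1/1771956) + 1255333*(1/323488))/2 = (((1/942)*(-247721))*(-1/1771956) + 1255333/323488)/2 = (-247721/942*(-1/1771956) + 1255333/323488)/2 = (247721/1669182552 + 1255333/323488)/2 = (½)*(261932509415083/67495065672672) = 261932509415083/134990131345344 ≈ 1.9404)
√(4207469 + f) = √(4207469 + 261932509415083/134990131345344) = √(567967054873972589419/134990131345344) = √1643303055068281955900146043581/624954311784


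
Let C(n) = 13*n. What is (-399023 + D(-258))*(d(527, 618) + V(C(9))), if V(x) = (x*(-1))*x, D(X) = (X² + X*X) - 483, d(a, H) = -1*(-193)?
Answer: 3595037488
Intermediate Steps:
d(a, H) = 193
D(X) = -483 + 2*X² (D(X) = (X² + X²) - 483 = 2*X² - 483 = -483 + 2*X²)
V(x) = -x² (V(x) = (-x)*x = -x²)
(-399023 + D(-258))*(d(527, 618) + V(C(9))) = (-399023 + (-483 + 2*(-258)²))*(193 - (13*9)²) = (-399023 + (-483 + 2*66564))*(193 - 1*117²) = (-399023 + (-483 + 133128))*(193 - 1*13689) = (-399023 + 132645)*(193 - 13689) = -266378*(-13496) = 3595037488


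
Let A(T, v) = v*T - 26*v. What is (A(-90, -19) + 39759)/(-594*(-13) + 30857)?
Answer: 41963/38579 ≈ 1.0877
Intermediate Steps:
A(T, v) = -26*v + T*v (A(T, v) = T*v - 26*v = -26*v + T*v)
(A(-90, -19) + 39759)/(-594*(-13) + 30857) = (-19*(-26 - 90) + 39759)/(-594*(-13) + 30857) = (-19*(-116) + 39759)/(7722 + 30857) = (2204 + 39759)/38579 = 41963*(1/38579) = 41963/38579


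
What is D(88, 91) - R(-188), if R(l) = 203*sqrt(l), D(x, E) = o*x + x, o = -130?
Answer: -11352 - 406*I*sqrt(47) ≈ -11352.0 - 2783.4*I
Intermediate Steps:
D(x, E) = -129*x (D(x, E) = -130*x + x = -129*x)
D(88, 91) - R(-188) = -129*88 - 203*sqrt(-188) = -11352 - 203*2*I*sqrt(47) = -11352 - 406*I*sqrt(47)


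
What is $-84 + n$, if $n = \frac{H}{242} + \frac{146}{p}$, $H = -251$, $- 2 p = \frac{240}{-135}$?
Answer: $\frac{38339}{484} \approx 79.213$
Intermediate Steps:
$p = \frac{8}{9}$ ($p = - \frac{240 \frac{1}{-135}}{2} = - \frac{240 \left(- \frac{1}{135}\right)}{2} = \left(- \frac{1}{2}\right) \left(- \frac{16}{9}\right) = \frac{8}{9} \approx 0.88889$)
$n = \frac{78995}{484}$ ($n = - \frac{251}{242} + \frac{146}{\frac{8}{9}} = \left(-251\right) \frac{1}{242} + 146 \cdot \frac{9}{8} = - \frac{251}{242} + \frac{657}{4} = \frac{78995}{484} \approx 163.21$)
$-84 + n = -84 + \frac{78995}{484} = \frac{38339}{484}$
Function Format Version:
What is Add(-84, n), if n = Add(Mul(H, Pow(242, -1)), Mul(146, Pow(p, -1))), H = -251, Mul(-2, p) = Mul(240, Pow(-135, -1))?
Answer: Rational(38339, 484) ≈ 79.213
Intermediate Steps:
p = Rational(8, 9) (p = Mul(Rational(-1, 2), Mul(240, Pow(-135, -1))) = Mul(Rational(-1, 2), Mul(240, Rational(-1, 135))) = Mul(Rational(-1, 2), Rational(-16, 9)) = Rational(8, 9) ≈ 0.88889)
n = Rational(78995, 484) (n = Add(Mul(-251, Pow(242, -1)), Mul(146, Pow(Rational(8, 9), -1))) = Add(Mul(-251, Rational(1, 242)), Mul(146, Rational(9, 8))) = Add(Rational(-251, 242), Rational(657, 4)) = Rational(78995, 484) ≈ 163.21)
Add(-84, n) = Add(-84, Rational(78995, 484)) = Rational(38339, 484)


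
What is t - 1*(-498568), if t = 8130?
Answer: 506698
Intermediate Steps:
t - 1*(-498568) = 8130 - 1*(-498568) = 8130 + 498568 = 506698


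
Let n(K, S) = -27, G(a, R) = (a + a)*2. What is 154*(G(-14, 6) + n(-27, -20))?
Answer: -12782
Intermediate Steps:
G(a, R) = 4*a (G(a, R) = (2*a)*2 = 4*a)
154*(G(-14, 6) + n(-27, -20)) = 154*(4*(-14) - 27) = 154*(-56 - 27) = 154*(-83) = -12782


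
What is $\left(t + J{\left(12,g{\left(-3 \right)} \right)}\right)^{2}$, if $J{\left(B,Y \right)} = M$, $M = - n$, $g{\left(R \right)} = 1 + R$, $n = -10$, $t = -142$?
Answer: $17424$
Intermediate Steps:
$M = 10$ ($M = \left(-1\right) \left(-10\right) = 10$)
$J{\left(B,Y \right)} = 10$
$\left(t + J{\left(12,g{\left(-3 \right)} \right)}\right)^{2} = \left(-142 + 10\right)^{2} = \left(-132\right)^{2} = 17424$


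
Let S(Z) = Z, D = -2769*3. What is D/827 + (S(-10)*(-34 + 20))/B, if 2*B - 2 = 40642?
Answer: -84349537/8403147 ≈ -10.038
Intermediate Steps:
D = -8307
B = 20322 (B = 1 + (½)*40642 = 1 + 20321 = 20322)
D/827 + (S(-10)*(-34 + 20))/B = -8307/827 - 10*(-34 + 20)/20322 = -8307*1/827 - 10*(-14)*(1/20322) = -8307/827 + 140*(1/20322) = -8307/827 + 70/10161 = -84349537/8403147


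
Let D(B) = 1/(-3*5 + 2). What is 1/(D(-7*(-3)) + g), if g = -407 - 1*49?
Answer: -13/5929 ≈ -0.0021926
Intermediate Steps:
g = -456 (g = -407 - 49 = -456)
D(B) = -1/13 (D(B) = 1/(-15 + 2) = 1/(-13) = -1/13)
1/(D(-7*(-3)) + g) = 1/(-1/13 - 456) = 1/(-5929/13) = -13/5929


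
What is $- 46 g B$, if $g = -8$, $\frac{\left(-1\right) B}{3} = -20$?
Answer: $22080$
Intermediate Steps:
$B = 60$ ($B = \left(-3\right) \left(-20\right) = 60$)
$- 46 g B = \left(-46\right) \left(-8\right) 60 = 368 \cdot 60 = 22080$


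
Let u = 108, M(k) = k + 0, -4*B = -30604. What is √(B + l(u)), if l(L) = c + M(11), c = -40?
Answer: √7622 ≈ 87.304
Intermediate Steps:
B = 7651 (B = -¼*(-30604) = 7651)
M(k) = k
l(L) = -29 (l(L) = -40 + 11 = -29)
√(B + l(u)) = √(7651 - 29) = √7622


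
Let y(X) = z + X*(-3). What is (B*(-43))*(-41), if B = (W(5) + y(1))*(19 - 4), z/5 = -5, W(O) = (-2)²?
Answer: -634680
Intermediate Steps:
W(O) = 4
z = -25 (z = 5*(-5) = -25)
y(X) = -25 - 3*X (y(X) = -25 + X*(-3) = -25 - 3*X)
B = -360 (B = (4 + (-25 - 3*1))*(19 - 4) = (4 + (-25 - 3))*15 = (4 - 28)*15 = -24*15 = -360)
(B*(-43))*(-41) = -360*(-43)*(-41) = 15480*(-41) = -634680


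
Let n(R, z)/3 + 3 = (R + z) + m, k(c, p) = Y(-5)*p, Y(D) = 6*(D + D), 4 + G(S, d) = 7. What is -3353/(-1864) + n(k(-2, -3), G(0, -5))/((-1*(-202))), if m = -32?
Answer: 752461/188264 ≈ 3.9968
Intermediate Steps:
G(S, d) = 3 (G(S, d) = -4 + 7 = 3)
Y(D) = 12*D (Y(D) = 6*(2*D) = 12*D)
k(c, p) = -60*p (k(c, p) = (12*(-5))*p = -60*p)
n(R, z) = -105 + 3*R + 3*z (n(R, z) = -9 + 3*((R + z) - 32) = -9 + 3*(-32 + R + z) = -9 + (-96 + 3*R + 3*z) = -105 + 3*R + 3*z)
-3353/(-1864) + n(k(-2, -3), G(0, -5))/((-1*(-202))) = -3353/(-1864) + (-105 + 3*(-60*(-3)) + 3*3)/((-1*(-202))) = -3353*(-1/1864) + (-105 + 3*180 + 9)/202 = 3353/1864 + (-105 + 540 + 9)*(1/202) = 3353/1864 + 444*(1/202) = 3353/1864 + 222/101 = 752461/188264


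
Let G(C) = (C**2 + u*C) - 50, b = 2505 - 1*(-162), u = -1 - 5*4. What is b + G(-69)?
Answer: 8827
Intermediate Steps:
u = -21 (u = -1 - 20 = -21)
b = 2667 (b = 2505 + 162 = 2667)
G(C) = -50 + C**2 - 21*C (G(C) = (C**2 - 21*C) - 50 = -50 + C**2 - 21*C)
b + G(-69) = 2667 + (-50 + (-69)**2 - 21*(-69)) = 2667 + (-50 + 4761 + 1449) = 2667 + 6160 = 8827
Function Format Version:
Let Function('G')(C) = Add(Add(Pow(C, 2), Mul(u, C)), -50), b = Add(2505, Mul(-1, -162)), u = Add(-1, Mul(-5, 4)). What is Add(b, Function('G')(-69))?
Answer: 8827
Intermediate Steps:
u = -21 (u = Add(-1, -20) = -21)
b = 2667 (b = Add(2505, 162) = 2667)
Function('G')(C) = Add(-50, Pow(C, 2), Mul(-21, C)) (Function('G')(C) = Add(Add(Pow(C, 2), Mul(-21, C)), -50) = Add(-50, Pow(C, 2), Mul(-21, C)))
Add(b, Function('G')(-69)) = Add(2667, Add(-50, Pow(-69, 2), Mul(-21, -69))) = Add(2667, Add(-50, 4761, 1449)) = Add(2667, 6160) = 8827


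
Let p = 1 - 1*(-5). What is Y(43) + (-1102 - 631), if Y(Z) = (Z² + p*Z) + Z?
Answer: 417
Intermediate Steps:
p = 6 (p = 1 + 5 = 6)
Y(Z) = Z² + 7*Z (Y(Z) = (Z² + 6*Z) + Z = Z² + 7*Z)
Y(43) + (-1102 - 631) = 43*(7 + 43) + (-1102 - 631) = 43*50 - 1733 = 2150 - 1733 = 417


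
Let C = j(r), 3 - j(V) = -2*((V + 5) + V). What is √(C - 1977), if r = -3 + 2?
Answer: 4*I*√123 ≈ 44.362*I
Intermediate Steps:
r = -1
j(V) = 13 + 4*V (j(V) = 3 - (-2)*((V + 5) + V) = 3 - (-2)*((5 + V) + V) = 3 - (-2)*(5 + 2*V) = 3 - (-10 - 4*V) = 3 + (10 + 4*V) = 13 + 4*V)
C = 9 (C = 13 + 4*(-1) = 13 - 4 = 9)
√(C - 1977) = √(9 - 1977) = √(-1968) = 4*I*√123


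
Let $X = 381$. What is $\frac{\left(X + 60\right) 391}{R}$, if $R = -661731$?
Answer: $- \frac{8211}{31511} \approx -0.26058$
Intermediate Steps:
$\frac{\left(X + 60\right) 391}{R} = \frac{\left(381 + 60\right) 391}{-661731} = 441 \cdot 391 \left(- \frac{1}{661731}\right) = 172431 \left(- \frac{1}{661731}\right) = - \frac{8211}{31511}$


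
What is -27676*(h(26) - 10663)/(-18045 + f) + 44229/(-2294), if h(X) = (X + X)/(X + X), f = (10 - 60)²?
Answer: -677604528333/35660230 ≈ -19002.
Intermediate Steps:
f = 2500 (f = (-50)² = 2500)
h(X) = 1 (h(X) = (2*X)/((2*X)) = (2*X)*(1/(2*X)) = 1)
-27676*(h(26) - 10663)/(-18045 + f) + 44229/(-2294) = -27676*(1 - 10663)/(-18045 + 2500) + 44229/(-2294) = -27676/((-15545/(-10662))) + 44229*(-1/2294) = -27676/((-15545*(-1/10662))) - 44229/2294 = -27676/15545/10662 - 44229/2294 = -27676*10662/15545 - 44229/2294 = -295081512/15545 - 44229/2294 = -677604528333/35660230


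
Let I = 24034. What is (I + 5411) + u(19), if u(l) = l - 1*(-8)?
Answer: 29472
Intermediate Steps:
u(l) = 8 + l (u(l) = l + 8 = 8 + l)
(I + 5411) + u(19) = (24034 + 5411) + (8 + 19) = 29445 + 27 = 29472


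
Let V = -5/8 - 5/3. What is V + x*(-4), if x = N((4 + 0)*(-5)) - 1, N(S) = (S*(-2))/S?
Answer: 233/24 ≈ 9.7083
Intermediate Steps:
N(S) = -2 (N(S) = (-2*S)/S = -2)
x = -3 (x = -2 - 1 = -3)
V = -55/24 (V = -5*⅛ - 5*⅓ = -5/8 - 5/3 = -55/24 ≈ -2.2917)
V + x*(-4) = -55/24 - 3*(-4) = -55/24 + 12 = 233/24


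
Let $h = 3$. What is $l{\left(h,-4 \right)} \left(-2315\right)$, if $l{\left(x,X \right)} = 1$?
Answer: $-2315$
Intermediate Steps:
$l{\left(h,-4 \right)} \left(-2315\right) = 1 \left(-2315\right) = -2315$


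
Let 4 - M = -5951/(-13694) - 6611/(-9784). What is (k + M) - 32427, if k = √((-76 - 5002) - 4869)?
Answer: -2172125127113/66991048 + 7*I*√203 ≈ -32424.0 + 99.735*I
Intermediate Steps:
k = 7*I*√203 (k = √(-5078 - 4869) = √(-9947) = 7*I*√203 ≈ 99.735*I)
M = 193586383/66991048 (M = 4 - (-5951/(-13694) - 6611/(-9784)) = 4 - (-5951*(-1/13694) - 6611*(-1/9784)) = 4 - (5951/13694 + 6611/9784) = 4 - 1*74377809/66991048 = 4 - 74377809/66991048 = 193586383/66991048 ≈ 2.8897)
(k + M) - 32427 = (7*I*√203 + 193586383/66991048) - 32427 = (193586383/66991048 + 7*I*√203) - 32427 = -2172125127113/66991048 + 7*I*√203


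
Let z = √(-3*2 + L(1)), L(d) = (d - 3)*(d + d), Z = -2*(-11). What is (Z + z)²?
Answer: (22 + I*√10)² ≈ 474.0 + 139.14*I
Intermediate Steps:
Z = 22
L(d) = 2*d*(-3 + d) (L(d) = (-3 + d)*(2*d) = 2*d*(-3 + d))
z = I*√10 (z = √(-3*2 + 2*1*(-3 + 1)) = √(-6 + 2*1*(-2)) = √(-6 - 4) = √(-10) = I*√10 ≈ 3.1623*I)
(Z + z)² = (22 + I*√10)²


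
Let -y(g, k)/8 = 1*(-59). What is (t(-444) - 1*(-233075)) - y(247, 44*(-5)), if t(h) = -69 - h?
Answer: 232978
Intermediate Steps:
y(g, k) = 472 (y(g, k) = -8*(-59) = 472)
(t(-444) - 1*(-233075)) - y(247, 44*(-5)) = ((-69 - 1*(-444)) - 1*(-233075)) - 1*472 = ((-69 + 444) + 233075) - 472 = (375 + 233075) - 472 = 233450 - 472 = 232978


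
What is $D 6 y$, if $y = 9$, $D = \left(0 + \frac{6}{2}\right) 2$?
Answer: $324$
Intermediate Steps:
$D = 6$ ($D = \left(0 + 6 \cdot \frac{1}{2}\right) 2 = \left(0 + 3\right) 2 = 3 \cdot 2 = 6$)
$D 6 y = 6 \cdot 6 \cdot 9 = 36 \cdot 9 = 324$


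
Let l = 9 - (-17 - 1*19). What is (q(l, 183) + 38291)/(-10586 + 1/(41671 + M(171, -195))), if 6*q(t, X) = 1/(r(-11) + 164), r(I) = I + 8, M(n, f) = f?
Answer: -24744519386/6840914955 ≈ -3.6171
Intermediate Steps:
r(I) = 8 + I
l = 45 (l = 9 - (-17 - 19) = 9 - 1*(-36) = 9 + 36 = 45)
q(t, X) = 1/966 (q(t, X) = 1/(6*((8 - 11) + 164)) = 1/(6*(-3 + 164)) = (1/6)/161 = (1/6)*(1/161) = 1/966)
(q(l, 183) + 38291)/(-10586 + 1/(41671 + M(171, -195))) = (1/966 + 38291)/(-10586 + 1/(41671 - 195)) = 36989107/(966*(-10586 + 1/41476)) = 36989107/(966*(-439064935/41476)) = (36989107/966)*(-41476/439064935) = -24744519386/6840914955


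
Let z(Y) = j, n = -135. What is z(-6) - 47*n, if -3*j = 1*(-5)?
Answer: 19040/3 ≈ 6346.7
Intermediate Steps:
j = 5/3 (j = -(-5)/3 = -⅓*(-5) = 5/3 ≈ 1.6667)
z(Y) = 5/3
z(-6) - 47*n = 5/3 - 47*(-135) = 5/3 + 6345 = 19040/3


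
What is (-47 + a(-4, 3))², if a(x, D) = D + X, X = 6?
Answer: 1444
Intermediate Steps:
a(x, D) = 6 + D (a(x, D) = D + 6 = 6 + D)
(-47 + a(-4, 3))² = (-47 + (6 + 3))² = (-47 + 9)² = (-38)² = 1444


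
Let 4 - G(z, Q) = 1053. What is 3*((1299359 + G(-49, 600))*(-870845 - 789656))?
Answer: -6467535159930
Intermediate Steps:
G(z, Q) = -1049 (G(z, Q) = 4 - 1*1053 = 4 - 1053 = -1049)
3*((1299359 + G(-49, 600))*(-870845 - 789656)) = 3*((1299359 - 1049)*(-870845 - 789656)) = 3*(1298310*(-1660501)) = 3*(-2155845053310) = -6467535159930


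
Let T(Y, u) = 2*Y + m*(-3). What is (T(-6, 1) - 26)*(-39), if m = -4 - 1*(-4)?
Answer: 1482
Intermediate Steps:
m = 0 (m = -4 + 4 = 0)
T(Y, u) = 2*Y (T(Y, u) = 2*Y + 0*(-3) = 2*Y + 0 = 2*Y)
(T(-6, 1) - 26)*(-39) = (2*(-6) - 26)*(-39) = (-12 - 26)*(-39) = -38*(-39) = 1482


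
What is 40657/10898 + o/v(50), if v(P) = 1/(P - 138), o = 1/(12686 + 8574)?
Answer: 215852199/57922870 ≈ 3.7265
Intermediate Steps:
o = 1/21260 ≈ 4.7037e-5
v(P) = 1/(-138 + P)
40657/10898 + o/v(50) = 40657/10898 + 1/(21260*(1/(-138 + 50))) = 40657*(1/10898) + 1/(21260*(1/(-88))) = 40657/10898 + 1/(21260*(-1/88)) = 40657/10898 + (1/21260)*(-88) = 40657/10898 - 22/5315 = 215852199/57922870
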